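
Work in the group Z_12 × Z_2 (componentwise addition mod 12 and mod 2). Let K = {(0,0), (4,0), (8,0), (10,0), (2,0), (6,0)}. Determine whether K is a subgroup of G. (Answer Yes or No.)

|K| = 6 divides |G| = 24, consistent with Lagrange.
K contains the identity, every element's inverse is in K, and K is closed under +: it is a subgroup.
In fact K = ⟨(10,0)⟩.

Yes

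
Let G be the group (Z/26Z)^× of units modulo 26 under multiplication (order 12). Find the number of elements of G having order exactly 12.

4

The elements of order 12 are: 7, 11, 15, 19.
That's 4.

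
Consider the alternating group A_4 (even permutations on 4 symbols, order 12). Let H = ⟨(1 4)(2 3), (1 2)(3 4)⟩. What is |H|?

|⟨(1 4)(2 3)⟩| = 2 and |⟨(1 2)(3 4)⟩| = 2, so |H| is a multiple of lcm(2, 2) = 2 and divides |G| = 12.
Closing under the operation: H = {e, (1 2)(3 4), (1 3)(2 4), (1 4)(2 3)}, so |H| = 4.

4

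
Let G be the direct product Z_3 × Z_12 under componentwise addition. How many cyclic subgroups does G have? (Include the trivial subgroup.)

Each element a generates a cyclic subgroup ⟨a⟩; distinct elements may generate the same one (a cyclic group of order d has φ(d) generators).
Cyclic subgroups by order — order 1: 1; order 2: 1; order 3: 4; order 4: 1; order 6: 4; order 12: 4.
Total: 15.

15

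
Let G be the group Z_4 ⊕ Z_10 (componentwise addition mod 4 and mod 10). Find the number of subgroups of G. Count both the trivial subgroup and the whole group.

|G| = 40, so by Lagrange every subgroup order divides 40. Divisors: 1, 2, 4, 5, 8, 10, 20, 40.
Subgroups by order — order 1: 1; order 2: 3; order 4: 3; order 5: 1; order 8: 1; order 10: 3; order 20: 3; order 40: 1.
Total: 1 + 3 + 3 + 1 + 1 + 3 + 3 + 1 = 16.

16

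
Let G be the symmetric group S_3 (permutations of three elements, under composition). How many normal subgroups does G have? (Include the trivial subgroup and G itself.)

3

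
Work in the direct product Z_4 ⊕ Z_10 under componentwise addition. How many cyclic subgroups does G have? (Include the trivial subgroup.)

A cyclic subgroup of order d is generated by each of its φ(d) elements of order d, so the cyclic subgroups of order d number (#elements of order d)/φ(d).
Cyclic subgroups by order — order 1: 1; order 2: 3; order 4: 2; order 5: 1; order 10: 3; order 20: 2.
Total: 12.

12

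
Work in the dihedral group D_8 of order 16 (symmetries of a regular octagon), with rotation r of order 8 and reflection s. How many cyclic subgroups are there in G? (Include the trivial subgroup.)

12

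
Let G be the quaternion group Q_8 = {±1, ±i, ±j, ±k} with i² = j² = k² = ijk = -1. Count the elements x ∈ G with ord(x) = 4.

The elements of order 4 are: i, -i, j, -j, k, -k.
That's 6.

6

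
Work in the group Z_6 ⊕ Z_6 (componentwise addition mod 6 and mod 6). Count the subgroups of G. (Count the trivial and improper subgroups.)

|G| = 36, so by Lagrange every subgroup order divides 36. Divisors: 1, 2, 3, 4, 6, 9, 12, 18, 36.
Subgroups by order — order 1: 1; order 2: 3; order 3: 4; order 4: 1; order 6: 12; order 9: 1; order 12: 4; order 18: 3; order 36: 1.
Total: 1 + 3 + 4 + 1 + 12 + 1 + 4 + 3 + 1 = 30.

30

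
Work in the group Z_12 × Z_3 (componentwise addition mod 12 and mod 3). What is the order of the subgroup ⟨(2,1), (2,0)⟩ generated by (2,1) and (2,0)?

|⟨(2,1)⟩| = 6 and |⟨(2,0)⟩| = 6, so |H| is a multiple of lcm(6, 6) = 6 and divides |G| = 36.
Closing under the operation: H = {(0,0), (0,1), (0,2), (2,0), (2,1), (2,2), (4,0), (4,1), (4,2), (6,0), (6,1), (6,2), (8,0), (8,1), (8,2), (10,0), (10,1), (10,2)}, so |H| = 18.

18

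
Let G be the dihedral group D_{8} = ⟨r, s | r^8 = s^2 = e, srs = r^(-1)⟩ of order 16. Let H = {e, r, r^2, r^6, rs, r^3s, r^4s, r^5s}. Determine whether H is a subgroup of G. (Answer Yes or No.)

No

r ∈ H but its inverse r^7 ∉ H, so H is not a subgroup.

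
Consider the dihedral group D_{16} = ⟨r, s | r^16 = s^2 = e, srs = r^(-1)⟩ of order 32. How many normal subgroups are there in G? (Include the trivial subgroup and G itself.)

8

G has 36 subgroups. Checking conjugation-invariance by order — order 1: 1/1 normal; order 2: 1/17 normal; order 4: 1/9 normal; order 8: 1/5 normal; order 16: 3/3 normal; order 32: 1/1 normal.
Total normal subgroups: 8.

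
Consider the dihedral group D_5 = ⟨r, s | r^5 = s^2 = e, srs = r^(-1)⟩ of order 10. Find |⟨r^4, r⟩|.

|⟨r^4⟩| = 5 and |⟨r⟩| = 5, so |H| is a multiple of lcm(5, 5) = 5 and divides |G| = 10.
Closing under the operation: H = {e, r, r^2, r^3, r^4}, so |H| = 5.

5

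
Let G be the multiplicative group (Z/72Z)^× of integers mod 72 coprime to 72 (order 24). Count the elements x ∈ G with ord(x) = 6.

14

Enumerating element orders in G gives 14 elements of order 6.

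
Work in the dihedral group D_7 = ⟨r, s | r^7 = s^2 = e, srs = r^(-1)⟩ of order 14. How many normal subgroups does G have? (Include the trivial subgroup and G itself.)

3

G has 10 subgroups. Checking conjugation-invariance by order — order 1: 1/1 normal; order 2: 0/7 normal; order 7: 1/1 normal; order 14: 1/1 normal.
Total normal subgroups: 3.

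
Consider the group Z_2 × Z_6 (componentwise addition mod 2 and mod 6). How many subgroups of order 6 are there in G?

3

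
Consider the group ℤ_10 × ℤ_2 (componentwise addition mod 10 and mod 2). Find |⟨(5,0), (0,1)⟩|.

|⟨(5,0)⟩| = 2 and |⟨(0,1)⟩| = 2, so |H| is a multiple of lcm(2, 2) = 2 and divides |G| = 20.
Closing under the operation: H = {(0,0), (0,1), (5,0), (5,1)}, so |H| = 4.

4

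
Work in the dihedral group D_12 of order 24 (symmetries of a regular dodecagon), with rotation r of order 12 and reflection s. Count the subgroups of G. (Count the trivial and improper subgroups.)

34

|G| = 24, so by Lagrange every subgroup order divides 24. Divisors: 1, 2, 3, 4, 6, 8, 12, 24.
Subgroups by order — order 1: 1; order 2: 13; order 3: 1; order 4: 7; order 6: 5; order 8: 3; order 12: 3; order 24: 1.
Total: 1 + 13 + 1 + 7 + 5 + 3 + 3 + 1 = 34.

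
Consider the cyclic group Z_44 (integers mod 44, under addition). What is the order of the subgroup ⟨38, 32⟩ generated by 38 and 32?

22

|⟨38⟩| = 22 and |⟨32⟩| = 11, so |H| is a multiple of lcm(22, 11) = 22 and divides |G| = 44.
Closing under the operation: H = {0, 2, 4, 6, 8, 10, 12, 14, 16, 18, 20, 22, 24, 26, 28, 30, 32, 34, 36, 38, 40, 42}, so |H| = 22.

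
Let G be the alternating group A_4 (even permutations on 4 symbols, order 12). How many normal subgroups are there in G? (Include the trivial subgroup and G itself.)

3

G has 10 subgroups. Checking conjugation-invariance by order — order 1: 1/1 normal; order 2: 0/3 normal; order 3: 0/4 normal; order 4: 1/1 normal; order 12: 1/1 normal.
Total normal subgroups: 3.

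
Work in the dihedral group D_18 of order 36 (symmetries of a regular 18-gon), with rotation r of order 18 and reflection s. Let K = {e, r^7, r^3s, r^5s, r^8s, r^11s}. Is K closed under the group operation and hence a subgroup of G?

r^7 ∈ K but its inverse r^11 ∉ K, so K is not a subgroup.

No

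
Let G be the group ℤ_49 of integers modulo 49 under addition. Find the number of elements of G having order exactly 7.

6

In a cyclic group of order 49, the number of elements of order d (for d | 49) is φ(d).
φ(7) = 6.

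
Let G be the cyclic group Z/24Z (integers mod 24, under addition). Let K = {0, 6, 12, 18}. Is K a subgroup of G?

Yes

|K| = 4 divides |G| = 24, consistent with Lagrange.
K contains the identity, every element's inverse is in K, and K is closed under +: it is a subgroup.
In fact K = ⟨18⟩.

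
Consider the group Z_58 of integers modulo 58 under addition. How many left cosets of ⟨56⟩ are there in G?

2

|⟨56⟩| = 29 and |G| = 58.
By Lagrange, [G : H] = |G|/|H| = 58/29 = 2.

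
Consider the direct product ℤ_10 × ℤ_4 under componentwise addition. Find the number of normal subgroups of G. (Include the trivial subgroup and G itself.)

16

G is abelian, so every subgroup is normal.
G has 16 subgroups in total, hence 16 normal subgroups.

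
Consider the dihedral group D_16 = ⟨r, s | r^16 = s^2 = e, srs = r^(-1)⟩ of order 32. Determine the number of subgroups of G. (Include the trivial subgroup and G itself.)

36

|G| = 32, so by Lagrange every subgroup order divides 32. Divisors: 1, 2, 4, 8, 16, 32.
Subgroups by order — order 1: 1; order 2: 17; order 4: 9; order 8: 5; order 16: 3; order 32: 1.
Total: 1 + 17 + 9 + 5 + 3 + 1 = 36.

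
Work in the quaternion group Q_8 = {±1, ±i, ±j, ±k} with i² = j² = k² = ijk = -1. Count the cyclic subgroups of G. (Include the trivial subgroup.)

Group the elements of G by the cyclic subgroup they generate; each cyclic subgroup of order d accounts for φ(d) elements.
Cyclic subgroups by order — order 1: 1; order 2: 1; order 4: 3.
Total: 5.

5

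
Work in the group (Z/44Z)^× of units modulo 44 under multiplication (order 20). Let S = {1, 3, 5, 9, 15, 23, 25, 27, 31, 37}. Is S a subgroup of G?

|S| = 10 divides |G| = 20, consistent with Lagrange.
S contains the identity, every element's inverse is in S, and S is closed under ·: it is a subgroup.
In fact S = ⟨3⟩.

Yes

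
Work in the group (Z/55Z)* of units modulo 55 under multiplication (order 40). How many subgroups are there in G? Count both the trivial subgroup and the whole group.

16

|G| = 40, so by Lagrange every subgroup order divides 40. Divisors: 1, 2, 4, 5, 8, 10, 20, 40.
Subgroups by order — order 1: 1; order 2: 3; order 4: 3; order 5: 1; order 8: 1; order 10: 3; order 20: 3; order 40: 1.
Total: 1 + 3 + 3 + 1 + 1 + 3 + 3 + 1 = 16.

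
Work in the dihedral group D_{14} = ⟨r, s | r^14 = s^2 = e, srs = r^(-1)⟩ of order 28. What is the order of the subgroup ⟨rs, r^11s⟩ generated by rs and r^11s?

14

|⟨rs⟩| = 2 and |⟨r^11s⟩| = 2, so |H| is a multiple of lcm(2, 2) = 2 and divides |G| = 28.
Closing under the operation: H = {e, r^2, r^4, r^6, r^8, r^10, r^12, rs, r^3s, r^5s, r^7s, r^9s, r^11s, r^13s}, so |H| = 14.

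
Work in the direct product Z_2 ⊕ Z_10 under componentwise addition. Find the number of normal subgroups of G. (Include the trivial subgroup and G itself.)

G is abelian, so every subgroup is normal.
G has 10 subgroups in total, hence 10 normal subgroups.

10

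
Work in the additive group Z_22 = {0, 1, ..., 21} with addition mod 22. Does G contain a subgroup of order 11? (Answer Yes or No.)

11 | 22. A subgroup of order 11 is {0, 2, 4, 6, 8, 10, 12, 14, 16, 18, 20}.

Yes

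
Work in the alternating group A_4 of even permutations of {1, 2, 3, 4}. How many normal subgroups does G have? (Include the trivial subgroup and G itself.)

3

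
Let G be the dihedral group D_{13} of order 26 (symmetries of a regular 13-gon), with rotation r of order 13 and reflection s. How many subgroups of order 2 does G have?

|G| = 26 and 2 | 26, so subgroups of order 2 are possible by Lagrange.
The subgroups of order 2 are: {e, r^10s}; {e, r^11s}; {e, r^12s}; {e, r^2s}; … (13 in all).
So G has 13 subgroups of order 2.

13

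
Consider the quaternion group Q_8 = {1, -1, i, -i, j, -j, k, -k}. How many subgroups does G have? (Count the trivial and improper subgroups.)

|G| = 8, so by Lagrange every subgroup order divides 8. Divisors: 1, 2, 4, 8.
Subgroups by order — order 1: 1; order 2: 1; order 4: 3; order 8: 1.
Total: 1 + 1 + 3 + 1 = 6.

6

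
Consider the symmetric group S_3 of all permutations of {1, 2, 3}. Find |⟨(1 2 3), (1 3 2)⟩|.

3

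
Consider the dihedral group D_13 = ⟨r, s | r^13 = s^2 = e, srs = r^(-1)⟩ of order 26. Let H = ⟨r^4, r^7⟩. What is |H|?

13

|⟨r^4⟩| = 13 and |⟨r^7⟩| = 13, so |H| is a multiple of lcm(13, 13) = 13 and divides |G| = 26.
Closing under the operation: H = {e, r, r^2, r^3, r^4, r^5, r^6, r^7, r^8, r^9, r^10, r^11, r^12}, so |H| = 13.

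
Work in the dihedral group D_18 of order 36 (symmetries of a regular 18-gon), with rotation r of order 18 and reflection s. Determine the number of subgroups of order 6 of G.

7

|G| = 36 and 6 | 36, so subgroups of order 6 are possible by Lagrange.
The subgroups of order 6 are: {e, r^6, r^12, r^4s, r^10s, r^16s}; {e, r^6, r^12, r^5s, r^11s, r^17s}; {e, r^6, r^12, s, r^6s, r^12s}; {e, r^6, r^12, rs, r^7s, r^13s}; … (7 in all).
So G has 7 subgroups of order 6.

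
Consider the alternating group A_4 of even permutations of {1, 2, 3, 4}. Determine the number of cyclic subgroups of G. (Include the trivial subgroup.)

Group the elements of G by the cyclic subgroup they generate; each cyclic subgroup of order d accounts for φ(d) elements.
Cyclic subgroups by order — order 1: 1; order 2: 3; order 3: 4.
Total: 8.

8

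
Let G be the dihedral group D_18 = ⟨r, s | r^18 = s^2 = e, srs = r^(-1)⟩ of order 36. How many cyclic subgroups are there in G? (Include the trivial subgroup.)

24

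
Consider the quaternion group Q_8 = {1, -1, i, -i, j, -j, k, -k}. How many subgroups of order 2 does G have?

1

|G| = 8 and 2 | 8, so subgroups of order 2 are possible by Lagrange.
The subgroups of order 2 are: {1, -1}.
So G has 1 subgroup of order 2.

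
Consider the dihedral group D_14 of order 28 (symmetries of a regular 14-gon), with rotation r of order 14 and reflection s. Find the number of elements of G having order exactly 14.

The elements of order 14 are: r, r^3, r^5, r^9, r^11, r^13.
That's 6.

6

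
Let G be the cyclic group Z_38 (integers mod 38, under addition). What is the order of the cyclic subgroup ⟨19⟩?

2

In Z_38, the order of an element a is n/gcd(a, n).
gcd(19, 38) = 19, so |⟨19⟩| = 38/19 = 2.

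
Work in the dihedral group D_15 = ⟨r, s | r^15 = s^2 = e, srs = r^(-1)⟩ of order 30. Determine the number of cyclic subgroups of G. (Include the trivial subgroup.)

Group the elements of G by the cyclic subgroup they generate; each cyclic subgroup of order d accounts for φ(d) elements.
Cyclic subgroups by order — order 1: 1; order 2: 15; order 3: 1; order 5: 1; order 15: 1.
Total: 19.

19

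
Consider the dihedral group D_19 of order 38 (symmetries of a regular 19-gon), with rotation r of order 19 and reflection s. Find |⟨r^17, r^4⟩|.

19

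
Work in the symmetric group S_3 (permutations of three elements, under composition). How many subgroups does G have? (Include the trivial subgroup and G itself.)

6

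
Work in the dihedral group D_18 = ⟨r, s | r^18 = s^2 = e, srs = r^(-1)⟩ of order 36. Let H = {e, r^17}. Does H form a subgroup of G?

r^17 ∈ H but its inverse r ∉ H, so H is not a subgroup.

No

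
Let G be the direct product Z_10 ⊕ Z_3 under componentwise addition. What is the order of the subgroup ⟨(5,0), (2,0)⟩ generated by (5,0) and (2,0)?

|⟨(5,0)⟩| = 2 and |⟨(2,0)⟩| = 5, so |H| is a multiple of lcm(2, 5) = 10 and divides |G| = 30.
Closing under the operation: H = {(0,0), (1,0), (2,0), (3,0), (4,0), (5,0), (6,0), (7,0), (8,0), (9,0)}, so |H| = 10.

10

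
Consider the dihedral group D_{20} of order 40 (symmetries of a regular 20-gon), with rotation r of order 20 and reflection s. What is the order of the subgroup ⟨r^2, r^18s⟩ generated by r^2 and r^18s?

|⟨r^2⟩| = 10 and |⟨r^18s⟩| = 2, so |H| is a multiple of lcm(10, 2) = 10 and divides |G| = 40.
Closing under the operation: H = {e, r^2, r^4, r^6, r^8, r^10, r^12, r^14, r^16, r^18, s, r^2s, r^4s, r^6s, r^8s, r^10s, r^12s, r^14s, r^16s, r^18s}, so |H| = 20.

20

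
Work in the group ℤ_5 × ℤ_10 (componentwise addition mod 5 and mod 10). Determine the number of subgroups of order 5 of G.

|G| = 50 and 5 | 50, so subgroups of order 5 are possible by Lagrange.
The subgroups of order 5 are: {(0,0), (0,2), (0,4), (0,6), (0,8)}; {(0,0), (1,0), (2,0), (3,0), (4,0)}; {(0,0), (1,2), (2,4), (3,6), (4,8)}; {(0,0), (1,4), (2,8), (3,2), (4,6)}; … (6 in all).
So G has 6 subgroups of order 5.

6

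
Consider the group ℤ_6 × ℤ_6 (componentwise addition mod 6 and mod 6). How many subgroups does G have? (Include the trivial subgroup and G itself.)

30

|G| = 36, so by Lagrange every subgroup order divides 36. Divisors: 1, 2, 3, 4, 6, 9, 12, 18, 36.
Subgroups by order — order 1: 1; order 2: 3; order 3: 4; order 4: 1; order 6: 12; order 9: 1; order 12: 4; order 18: 3; order 36: 1.
Total: 1 + 3 + 4 + 1 + 12 + 1 + 4 + 3 + 1 = 30.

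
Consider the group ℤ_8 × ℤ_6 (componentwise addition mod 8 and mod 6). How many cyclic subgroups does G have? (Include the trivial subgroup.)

A cyclic subgroup of order d is generated by each of its φ(d) elements of order d, so the cyclic subgroups of order d number (#elements of order d)/φ(d).
Cyclic subgroups by order — order 1: 1; order 2: 3; order 3: 1; order 4: 2; order 6: 3; order 8: 2; order 12: 2; order 24: 2.
Total: 16.

16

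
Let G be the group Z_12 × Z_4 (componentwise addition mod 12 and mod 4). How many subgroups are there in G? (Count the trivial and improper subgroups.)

|G| = 48, so by Lagrange every subgroup order divides 48. Divisors: 1, 2, 3, 4, 6, 8, 12, 16, 24, 48.
Subgroups by order — order 1: 1; order 2: 3; order 3: 1; order 4: 7; order 6: 3; order 8: 3; order 12: 7; order 16: 1; order 24: 3; order 48: 1.
Total: 1 + 3 + 1 + 7 + 3 + 3 + 7 + 1 + 3 + 1 = 30.

30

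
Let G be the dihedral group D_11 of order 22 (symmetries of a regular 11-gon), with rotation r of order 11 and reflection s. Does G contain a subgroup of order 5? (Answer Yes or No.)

No

5 does not divide |G| = 22, so by Lagrange no subgroup of order 5 exists.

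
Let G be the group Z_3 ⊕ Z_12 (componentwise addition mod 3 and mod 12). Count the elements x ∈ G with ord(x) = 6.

An element (a,b) has order lcm(ord(a), ord(b)); count pairs with lcm equal to 6.
Enumerating gives 8 such elements.

8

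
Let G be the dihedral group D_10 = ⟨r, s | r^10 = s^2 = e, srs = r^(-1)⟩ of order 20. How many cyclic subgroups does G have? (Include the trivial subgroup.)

14

Group the elements of G by the cyclic subgroup they generate; each cyclic subgroup of order d accounts for φ(d) elements.
Cyclic subgroups by order — order 1: 1; order 2: 11; order 5: 1; order 10: 1.
Total: 14.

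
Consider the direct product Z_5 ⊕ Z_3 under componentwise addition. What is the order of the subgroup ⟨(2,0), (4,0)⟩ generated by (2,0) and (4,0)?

|⟨(2,0)⟩| = 5 and |⟨(4,0)⟩| = 5, so |H| is a multiple of lcm(5, 5) = 5 and divides |G| = 15.
Closing under the operation: H = {(0,0), (1,0), (2,0), (3,0), (4,0)}, so |H| = 5.

5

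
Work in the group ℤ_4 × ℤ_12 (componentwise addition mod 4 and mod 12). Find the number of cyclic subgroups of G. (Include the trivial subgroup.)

20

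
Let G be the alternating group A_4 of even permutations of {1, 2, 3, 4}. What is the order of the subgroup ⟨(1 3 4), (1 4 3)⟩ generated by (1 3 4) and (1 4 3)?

3

|⟨(1 3 4)⟩| = 3 and |⟨(1 4 3)⟩| = 3, so |H| is a multiple of lcm(3, 3) = 3 and divides |G| = 12.
Closing under the operation: H = {e, (1 3 4), (1 4 3)}, so |H| = 3.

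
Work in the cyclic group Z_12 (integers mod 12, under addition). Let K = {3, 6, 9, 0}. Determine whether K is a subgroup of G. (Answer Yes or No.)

Yes

|K| = 4 divides |G| = 12, consistent with Lagrange.
K contains the identity, every element's inverse is in K, and K is closed under +: it is a subgroup.
In fact K = ⟨9⟩.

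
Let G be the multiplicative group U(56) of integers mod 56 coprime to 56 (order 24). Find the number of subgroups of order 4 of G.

7

|G| = 24 and 4 | 24, so subgroups of order 4 are possible by Lagrange.
The subgroups of order 4 are: {1, 13, 15, 27}; {1, 13, 29, 41}; {1, 13, 43, 55}; {1, 15, 29, 43}; … (7 in all).
So G has 7 subgroups of order 4.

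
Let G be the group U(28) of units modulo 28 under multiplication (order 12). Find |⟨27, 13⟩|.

4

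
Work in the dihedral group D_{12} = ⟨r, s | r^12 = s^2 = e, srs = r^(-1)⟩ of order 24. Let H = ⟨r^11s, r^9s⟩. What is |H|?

12

|⟨r^11s⟩| = 2 and |⟨r^9s⟩| = 2, so |H| is a multiple of lcm(2, 2) = 2 and divides |G| = 24.
Closing under the operation: H = {e, r^2, r^4, r^6, r^8, r^10, rs, r^3s, r^5s, r^7s, r^9s, r^11s}, so |H| = 12.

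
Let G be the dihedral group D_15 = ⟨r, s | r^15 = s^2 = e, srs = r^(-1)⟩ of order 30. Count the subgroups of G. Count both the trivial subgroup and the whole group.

28

|G| = 30, so by Lagrange every subgroup order divides 30. Divisors: 1, 2, 3, 5, 6, 10, 15, 30.
Subgroups by order — order 1: 1; order 2: 15; order 3: 1; order 5: 1; order 6: 5; order 10: 3; order 15: 1; order 30: 1.
Total: 1 + 15 + 1 + 1 + 5 + 3 + 1 + 1 = 28.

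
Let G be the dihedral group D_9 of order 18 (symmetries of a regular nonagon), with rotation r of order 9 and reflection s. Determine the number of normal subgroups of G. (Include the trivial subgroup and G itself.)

G has 16 subgroups. Checking conjugation-invariance by order — order 1: 1/1 normal; order 2: 0/9 normal; order 3: 1/1 normal; order 6: 0/3 normal; order 9: 1/1 normal; order 18: 1/1 normal.
Total normal subgroups: 4.

4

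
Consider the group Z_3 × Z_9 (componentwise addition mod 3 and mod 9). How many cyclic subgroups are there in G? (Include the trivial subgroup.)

A cyclic subgroup of order d is generated by each of its φ(d) elements of order d, so the cyclic subgroups of order d number (#elements of order d)/φ(d).
Cyclic subgroups by order — order 1: 1; order 3: 4; order 9: 3.
Total: 8.

8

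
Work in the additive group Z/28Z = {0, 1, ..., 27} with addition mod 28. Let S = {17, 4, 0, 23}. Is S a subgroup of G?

No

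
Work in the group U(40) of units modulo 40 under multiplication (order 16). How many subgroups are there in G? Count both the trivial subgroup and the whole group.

27

|G| = 16, so by Lagrange every subgroup order divides 16. Divisors: 1, 2, 4, 8, 16.
Subgroups by order — order 1: 1; order 2: 7; order 4: 11; order 8: 7; order 16: 1.
Total: 1 + 7 + 11 + 7 + 1 = 27.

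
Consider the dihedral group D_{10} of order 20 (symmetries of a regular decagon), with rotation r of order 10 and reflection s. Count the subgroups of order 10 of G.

3

|G| = 20 and 10 | 20, so subgroups of order 10 are possible by Lagrange.
The subgroups of order 10 are: {e, r, r^2, r^3, r^4, r^5, r^6, r^7, r^8, r^9}; {e, r^2, r^4, r^6, r^8, s, r^2s, r^4s, r^6s, r^8s}; {e, r^2, r^4, r^6, r^8, rs, r^3s, r^5s, r^7s, r^9s}.
So G has 3 subgroups of order 10.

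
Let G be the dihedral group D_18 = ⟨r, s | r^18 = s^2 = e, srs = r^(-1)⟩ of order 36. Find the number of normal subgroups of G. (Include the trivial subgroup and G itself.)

G has 45 subgroups. Checking conjugation-invariance by order — order 1: 1/1 normal; order 2: 1/19 normal; order 3: 1/1 normal; order 4: 0/9 normal; order 6: 1/7 normal; order 9: 1/1 normal; order 12: 0/3 normal; order 18: 3/3 normal; order 36: 1/1 normal.
Total normal subgroups: 9.

9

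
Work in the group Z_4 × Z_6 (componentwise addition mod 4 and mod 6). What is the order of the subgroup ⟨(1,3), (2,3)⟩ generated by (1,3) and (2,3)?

|⟨(1,3)⟩| = 4 and |⟨(2,3)⟩| = 2, so |H| is a multiple of lcm(4, 2) = 4 and divides |G| = 24.
Closing under the operation: H = {(0,0), (0,3), (1,0), (1,3), (2,0), (2,3), (3,0), (3,3)}, so |H| = 8.

8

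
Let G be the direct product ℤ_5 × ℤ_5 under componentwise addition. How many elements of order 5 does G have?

24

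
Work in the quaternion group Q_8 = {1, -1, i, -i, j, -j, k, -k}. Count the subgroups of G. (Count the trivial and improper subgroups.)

|G| = 8, so by Lagrange every subgroup order divides 8. Divisors: 1, 2, 4, 8.
Subgroups by order — order 1: 1; order 2: 1; order 4: 3; order 8: 1.
Total: 1 + 1 + 3 + 1 = 6.

6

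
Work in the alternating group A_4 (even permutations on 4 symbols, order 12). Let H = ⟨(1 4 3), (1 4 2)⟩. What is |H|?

|⟨(1 4 3)⟩| = 3 and |⟨(1 4 2)⟩| = 3, so |H| is a multiple of lcm(3, 3) = 3 and divides |G| = 12.
Closing {(1 4 3), (1 4 2)} under the group operation gives all of G, so |H| = 12.

12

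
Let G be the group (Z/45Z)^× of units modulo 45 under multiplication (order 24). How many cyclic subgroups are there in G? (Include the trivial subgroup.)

Group the elements of G by the cyclic subgroup they generate; each cyclic subgroup of order d accounts for φ(d) elements.
Cyclic subgroups by order — order 1: 1; order 2: 3; order 3: 1; order 4: 2; order 6: 3; order 12: 2.
Total: 12.

12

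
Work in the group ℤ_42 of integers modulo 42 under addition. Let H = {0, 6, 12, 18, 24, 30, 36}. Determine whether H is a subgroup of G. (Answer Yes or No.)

|H| = 7 divides |G| = 42, consistent with Lagrange.
H contains the identity, every element's inverse is in H, and H is closed under +: it is a subgroup.
In fact H = ⟨18⟩.

Yes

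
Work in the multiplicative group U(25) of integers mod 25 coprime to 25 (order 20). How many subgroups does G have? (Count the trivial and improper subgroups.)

6

|G| = 20, so by Lagrange every subgroup order divides 20. Divisors: 1, 2, 4, 5, 10, 20.
Subgroups by order — order 1: 1; order 2: 1; order 4: 1; order 5: 1; order 10: 1; order 20: 1.
Total: 1 + 1 + 1 + 1 + 1 + 1 = 6.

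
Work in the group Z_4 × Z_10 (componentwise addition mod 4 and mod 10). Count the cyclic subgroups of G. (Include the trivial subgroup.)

A cyclic subgroup of order d is generated by each of its φ(d) elements of order d, so the cyclic subgroups of order d number (#elements of order d)/φ(d).
Cyclic subgroups by order — order 1: 1; order 2: 3; order 4: 2; order 5: 1; order 10: 3; order 20: 2.
Total: 12.

12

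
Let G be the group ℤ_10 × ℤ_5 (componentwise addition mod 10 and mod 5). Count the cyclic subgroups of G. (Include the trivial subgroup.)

14

Group the elements of G by the cyclic subgroup they generate; each cyclic subgroup of order d accounts for φ(d) elements.
Cyclic subgroups by order — order 1: 1; order 2: 1; order 5: 6; order 10: 6.
Total: 14.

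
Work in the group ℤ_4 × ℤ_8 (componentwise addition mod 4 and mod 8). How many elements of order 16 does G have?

0

An element (a,b) has order lcm(ord(a), ord(b)); count pairs with lcm equal to 16.
Enumerating gives 0 such elements.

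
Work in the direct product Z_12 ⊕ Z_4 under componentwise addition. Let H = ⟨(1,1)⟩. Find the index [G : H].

4

|⟨(1,1)⟩| = 12 and |G| = 48.
By Lagrange, [G : H] = |G|/|H| = 48/12 = 4.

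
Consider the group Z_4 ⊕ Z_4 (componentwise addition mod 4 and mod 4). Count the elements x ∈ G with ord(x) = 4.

12

An element (a,b) has order lcm(ord(a), ord(b)); count pairs with lcm equal to 4.
Enumerating gives 12 such elements.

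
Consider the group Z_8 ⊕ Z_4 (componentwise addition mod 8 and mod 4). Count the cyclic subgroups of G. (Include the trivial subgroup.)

Group the elements of G by the cyclic subgroup they generate; each cyclic subgroup of order d accounts for φ(d) elements.
Cyclic subgroups by order — order 1: 1; order 2: 3; order 4: 6; order 8: 4.
Total: 14.

14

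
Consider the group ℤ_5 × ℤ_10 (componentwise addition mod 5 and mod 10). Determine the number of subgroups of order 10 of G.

6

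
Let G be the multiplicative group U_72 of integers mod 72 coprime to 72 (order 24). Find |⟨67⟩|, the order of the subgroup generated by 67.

6

Compute successive powers of 67 mod 72: 67, 25, 19, 49, 43, 1; 67^6 ≡ 1 (mod 72).
So |⟨67⟩| = 6.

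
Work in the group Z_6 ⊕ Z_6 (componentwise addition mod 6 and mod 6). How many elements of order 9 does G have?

0

An element (a,b) has order lcm(ord(a), ord(b)); count pairs with lcm equal to 9.
Enumerating gives 0 such elements.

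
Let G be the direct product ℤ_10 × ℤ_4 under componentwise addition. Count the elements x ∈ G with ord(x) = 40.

0

An element (a,b) has order lcm(ord(a), ord(b)); count pairs with lcm equal to 40.
Enumerating gives 0 such elements.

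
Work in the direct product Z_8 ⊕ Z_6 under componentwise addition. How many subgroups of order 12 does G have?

3

|G| = 48 and 12 | 48, so subgroups of order 12 are possible by Lagrange.
The subgroups of order 12 are: {(0,0), (0,1), (0,2), (0,3), (0,4), (0,5), (4,0), (4,1), (4,2), (4,3), (4,4), (4,5)}; {(0,0), (0,2), (0,4), (2,0), (2,2), (2,4), (4,0), (4,2), (4,4), (6,0), (6,2), (6,4)}; {(0,0), (0,2), (0,4), (2,1), (2,3), (2,5), (4,0), (4,2), (4,4), (6,1), (6,3), (6,5)}.
So G has 3 subgroups of order 12.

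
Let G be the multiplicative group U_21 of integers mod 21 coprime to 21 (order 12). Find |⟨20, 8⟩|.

4

|⟨20⟩| = 2 and |⟨8⟩| = 2, so |H| is a multiple of lcm(2, 2) = 2 and divides |G| = 12.
Closing under the operation: H = {1, 8, 13, 20}, so |H| = 4.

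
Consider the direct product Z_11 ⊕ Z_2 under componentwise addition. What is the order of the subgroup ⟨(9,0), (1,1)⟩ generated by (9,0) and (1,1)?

22

|⟨(9,0)⟩| = 11 and |⟨(1,1)⟩| = 22, so |H| is a multiple of lcm(11, 22) = 22 and divides |G| = 22.
Closing {(9,0), (1,1)} under the group operation gives all of G, so |H| = 22.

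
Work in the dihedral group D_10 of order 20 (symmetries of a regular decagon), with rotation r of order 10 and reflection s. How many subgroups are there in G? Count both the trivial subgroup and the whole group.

|G| = 20, so by Lagrange every subgroup order divides 20. Divisors: 1, 2, 4, 5, 10, 20.
Subgroups by order — order 1: 1; order 2: 11; order 4: 5; order 5: 1; order 10: 3; order 20: 1.
Total: 1 + 11 + 5 + 1 + 3 + 1 = 22.

22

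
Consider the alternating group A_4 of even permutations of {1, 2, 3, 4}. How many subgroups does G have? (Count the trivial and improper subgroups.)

|G| = 12, so by Lagrange every subgroup order divides 12. Divisors: 1, 2, 3, 4, 6, 12.
Subgroups by order — order 1: 1; order 2: 3; order 3: 4; order 4: 1; order 6: 0; order 12: 1.
Total: 1 + 3 + 4 + 1 + 0 + 1 = 10.

10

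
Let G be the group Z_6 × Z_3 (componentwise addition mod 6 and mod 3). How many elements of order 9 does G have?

An element (a,b) has order lcm(ord(a), ord(b)); count pairs with lcm equal to 9.
Enumerating gives 0 such elements.

0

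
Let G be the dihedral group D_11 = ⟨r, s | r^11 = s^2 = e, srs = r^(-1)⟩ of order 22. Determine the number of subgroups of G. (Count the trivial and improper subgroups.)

|G| = 22, so by Lagrange every subgroup order divides 22. Divisors: 1, 2, 11, 22.
Subgroups by order — order 1: 1; order 2: 11; order 11: 1; order 22: 1.
Total: 1 + 11 + 1 + 1 = 14.

14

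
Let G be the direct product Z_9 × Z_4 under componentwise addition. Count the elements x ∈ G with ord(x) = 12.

An element (a,b) has order lcm(ord(a), ord(b)); count pairs with lcm equal to 12.
Enumerating gives 4 such elements.

4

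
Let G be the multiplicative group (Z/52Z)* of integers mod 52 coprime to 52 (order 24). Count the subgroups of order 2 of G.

3

|G| = 24 and 2 | 24, so subgroups of order 2 are possible by Lagrange.
The subgroups of order 2 are: {1, 25}; {1, 27}; {1, 51}.
So G has 3 subgroups of order 2.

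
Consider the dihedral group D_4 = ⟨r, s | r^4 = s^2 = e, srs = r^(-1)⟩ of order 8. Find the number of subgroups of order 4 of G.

3

|G| = 8 and 4 | 8, so subgroups of order 4 are possible by Lagrange.
The subgroups of order 4 are: {e, r, r^2, r^3}; {e, r^2, s, r^2s}; {e, r^2, rs, r^3s}.
So G has 3 subgroups of order 4.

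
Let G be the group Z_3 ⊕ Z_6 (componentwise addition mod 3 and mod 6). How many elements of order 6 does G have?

8

An element (a,b) has order lcm(ord(a), ord(b)); count pairs with lcm equal to 6.
Enumerating gives 8 such elements.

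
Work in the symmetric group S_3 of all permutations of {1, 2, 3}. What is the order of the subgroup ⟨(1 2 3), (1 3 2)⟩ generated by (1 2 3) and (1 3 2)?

3

|⟨(1 2 3)⟩| = 3 and |⟨(1 3 2)⟩| = 3, so |H| is a multiple of lcm(3, 3) = 3 and divides |G| = 6.
Closing under the operation: H = {e, (1 2 3), (1 3 2)}, so |H| = 3.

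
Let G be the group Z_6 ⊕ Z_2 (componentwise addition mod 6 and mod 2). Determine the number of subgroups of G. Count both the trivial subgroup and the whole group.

10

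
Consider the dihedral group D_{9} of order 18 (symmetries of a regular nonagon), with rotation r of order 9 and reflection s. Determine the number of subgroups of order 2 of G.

|G| = 18 and 2 | 18, so subgroups of order 2 are possible by Lagrange.
The subgroups of order 2 are: {e, r^2s}; {e, r^3s}; {e, r^4s}; {e, r^5s}; … (9 in all).
So G has 9 subgroups of order 2.

9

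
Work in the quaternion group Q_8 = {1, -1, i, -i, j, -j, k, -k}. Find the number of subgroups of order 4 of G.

|G| = 8 and 4 | 8, so subgroups of order 4 are possible by Lagrange.
The subgroups of order 4 are: {1, -1, i, -i}; {1, -1, j, -j}; {1, -1, k, -k}.
So G has 3 subgroups of order 4.

3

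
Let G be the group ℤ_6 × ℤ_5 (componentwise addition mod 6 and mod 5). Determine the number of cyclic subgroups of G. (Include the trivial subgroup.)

8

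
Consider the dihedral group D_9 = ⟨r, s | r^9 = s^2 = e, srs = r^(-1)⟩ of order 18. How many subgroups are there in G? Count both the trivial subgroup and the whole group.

16

|G| = 18, so by Lagrange every subgroup order divides 18. Divisors: 1, 2, 3, 6, 9, 18.
Subgroups by order — order 1: 1; order 2: 9; order 3: 1; order 6: 3; order 9: 1; order 18: 1.
Total: 1 + 9 + 1 + 3 + 1 + 1 = 16.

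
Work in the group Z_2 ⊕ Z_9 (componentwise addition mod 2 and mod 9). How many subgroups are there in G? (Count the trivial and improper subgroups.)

|G| = 18, so by Lagrange every subgroup order divides 18. Divisors: 1, 2, 3, 6, 9, 18.
Subgroups by order — order 1: 1; order 2: 1; order 3: 1; order 6: 1; order 9: 1; order 18: 1.
Total: 1 + 1 + 1 + 1 + 1 + 1 = 6.

6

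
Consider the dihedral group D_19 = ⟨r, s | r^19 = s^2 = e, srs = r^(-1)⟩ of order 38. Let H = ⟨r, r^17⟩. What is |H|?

19

|⟨r⟩| = 19 and |⟨r^17⟩| = 19, so |H| is a multiple of lcm(19, 19) = 19 and divides |G| = 38.
Closing under the operation: H = {e, r, r^2, r^3, r^4, r^5, r^6, r^7, r^8, r^9, r^10, r^11, r^12, r^13, r^14, r^15, r^16, r^17, r^18}, so |H| = 19.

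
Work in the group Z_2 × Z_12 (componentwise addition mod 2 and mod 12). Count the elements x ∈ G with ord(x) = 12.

An element (a,b) has order lcm(ord(a), ord(b)); count pairs with lcm equal to 12.
Enumerating gives 8 such elements.

8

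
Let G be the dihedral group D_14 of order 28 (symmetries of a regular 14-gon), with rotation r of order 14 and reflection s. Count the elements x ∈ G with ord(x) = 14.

6

The elements of order 14 are: r, r^3, r^5, r^9, r^11, r^13.
That's 6.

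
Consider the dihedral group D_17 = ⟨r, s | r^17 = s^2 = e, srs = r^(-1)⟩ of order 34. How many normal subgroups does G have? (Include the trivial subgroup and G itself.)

G has 20 subgroups. Checking conjugation-invariance by order — order 1: 1/1 normal; order 2: 0/17 normal; order 17: 1/1 normal; order 34: 1/1 normal.
Total normal subgroups: 3.

3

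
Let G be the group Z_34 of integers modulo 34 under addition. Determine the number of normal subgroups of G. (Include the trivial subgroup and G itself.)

G is abelian, so every subgroup is normal.
G has 4 subgroups in total, hence 4 normal subgroups.

4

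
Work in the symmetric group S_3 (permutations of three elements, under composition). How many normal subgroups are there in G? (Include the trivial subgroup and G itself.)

G has 6 subgroups. Checking conjugation-invariance by order — order 1: 1/1 normal; order 2: 0/3 normal; order 3: 1/1 normal; order 6: 1/1 normal.
Total normal subgroups: 3.

3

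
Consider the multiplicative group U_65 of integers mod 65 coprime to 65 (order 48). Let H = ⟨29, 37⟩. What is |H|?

|⟨29⟩| = 6 and |⟨37⟩| = 12, so |H| is a multiple of lcm(6, 12) = 12 and divides |G| = 48.
Closing under the operation: H = {1, 2, 4, 7, 8, 9, 14, 16, 18, 28, 29, 32, 33, 36, 37, 47, 49, 51, 56, 57, 58, 61, 63, 64}, so |H| = 24.

24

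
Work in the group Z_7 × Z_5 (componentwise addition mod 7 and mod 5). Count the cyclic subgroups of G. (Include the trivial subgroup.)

A cyclic subgroup of order d is generated by each of its φ(d) elements of order d, so the cyclic subgroups of order d number (#elements of order d)/φ(d).
Cyclic subgroups by order — order 1: 1; order 5: 1; order 7: 1; order 35: 1.
Total: 4.

4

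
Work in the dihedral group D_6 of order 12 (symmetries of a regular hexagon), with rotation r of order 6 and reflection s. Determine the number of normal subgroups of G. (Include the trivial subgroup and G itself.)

G has 16 subgroups. Checking conjugation-invariance by order — order 1: 1/1 normal; order 2: 1/7 normal; order 3: 1/1 normal; order 4: 0/3 normal; order 6: 3/3 normal; order 12: 1/1 normal.
Total normal subgroups: 7.

7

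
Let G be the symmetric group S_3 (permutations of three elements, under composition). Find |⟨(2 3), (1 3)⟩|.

6

|⟨(2 3)⟩| = 2 and |⟨(1 3)⟩| = 2, so |H| is a multiple of lcm(2, 2) = 2 and divides |G| = 6.
Closing {(2 3), (1 3)} under the group operation gives all of G, so |H| = 6.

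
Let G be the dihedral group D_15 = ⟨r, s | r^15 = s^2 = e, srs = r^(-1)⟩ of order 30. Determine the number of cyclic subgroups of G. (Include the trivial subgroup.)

Each element a generates a cyclic subgroup ⟨a⟩; distinct elements may generate the same one (a cyclic group of order d has φ(d) generators).
Cyclic subgroups by order — order 1: 1; order 2: 15; order 3: 1; order 5: 1; order 15: 1.
Total: 19.

19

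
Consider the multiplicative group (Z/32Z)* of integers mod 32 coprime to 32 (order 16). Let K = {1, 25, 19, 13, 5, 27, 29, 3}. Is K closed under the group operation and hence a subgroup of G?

No

29 ∈ K but its inverse 21 ∉ K, so K is not a subgroup.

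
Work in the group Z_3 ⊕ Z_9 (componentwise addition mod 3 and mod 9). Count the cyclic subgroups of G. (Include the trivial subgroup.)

8

Group the elements of G by the cyclic subgroup they generate; each cyclic subgroup of order d accounts for φ(d) elements.
Cyclic subgroups by order — order 1: 1; order 3: 4; order 9: 3.
Total: 8.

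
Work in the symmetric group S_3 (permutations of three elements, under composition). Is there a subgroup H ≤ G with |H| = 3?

3 | 6. A subgroup of order 3 is {e, (1 2 3), (1 3 2)}.

Yes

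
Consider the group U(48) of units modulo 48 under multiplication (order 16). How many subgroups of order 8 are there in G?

7

|G| = 16 and 8 | 16, so subgroups of order 8 are possible by Lagrange.
The subgroups of order 8 are: {1, 11, 13, 23, 25, 35, 37, 47}; {1, 11, 17, 19, 25, 35, 41, 43}; {1, 5, 7, 11, 25, 29, 31, 35}; {1, 5, 13, 17, 25, 29, 37, 41}; … (7 in all).
So G has 7 subgroups of order 8.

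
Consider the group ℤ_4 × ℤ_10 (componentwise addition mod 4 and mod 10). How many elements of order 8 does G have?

An element (a,b) has order lcm(ord(a), ord(b)); count pairs with lcm equal to 8.
Enumerating gives 0 such elements.

0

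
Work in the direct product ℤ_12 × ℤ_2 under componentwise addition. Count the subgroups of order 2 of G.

|G| = 24 and 2 | 24, so subgroups of order 2 are possible by Lagrange.
The subgroups of order 2 are: {(0,0), (0,1)}; {(0,0), (6,0)}; {(0,0), (6,1)}.
So G has 3 subgroups of order 2.

3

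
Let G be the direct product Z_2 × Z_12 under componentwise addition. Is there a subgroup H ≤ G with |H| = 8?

8 | 24. A subgroup of order 8 is {(0,0), (0,3), (0,6), (0,9), (1,0), (1,3), (1,6), (1,9)}.

Yes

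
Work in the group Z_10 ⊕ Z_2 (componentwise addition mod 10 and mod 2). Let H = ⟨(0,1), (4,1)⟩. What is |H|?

10

|⟨(0,1)⟩| = 2 and |⟨(4,1)⟩| = 10, so |H| is a multiple of lcm(2, 10) = 10 and divides |G| = 20.
Closing under the operation: H = {(0,0), (0,1), (2,0), (2,1), (4,0), (4,1), (6,0), (6,1), (8,0), (8,1)}, so |H| = 10.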